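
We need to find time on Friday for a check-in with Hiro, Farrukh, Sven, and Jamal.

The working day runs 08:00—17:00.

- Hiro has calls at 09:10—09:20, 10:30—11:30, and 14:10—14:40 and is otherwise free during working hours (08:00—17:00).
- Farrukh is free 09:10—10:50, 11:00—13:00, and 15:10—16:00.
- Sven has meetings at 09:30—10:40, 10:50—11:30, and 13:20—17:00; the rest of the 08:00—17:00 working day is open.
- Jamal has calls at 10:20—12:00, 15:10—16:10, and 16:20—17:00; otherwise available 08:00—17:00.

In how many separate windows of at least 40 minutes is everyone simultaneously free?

1

Hiro free within 08:00–17:00: 08:00–09:10, 09:20–10:30, 11:30–14:10, 14:40–17:00.
Sven free within 08:00–17:00: 08:00–09:30, 10:40–10:50, 11:30–13:20.
Jamal free within 08:00–17:00: 08:00–10:20, 12:00–15:10, 16:10–16:20.
Hiro ∩ Farrukh: 09:20–10:30, 11:30–13:00, 15:10–16:00.
Hiro ∩ Farrukh ∩ Sven: 09:20–09:30, 11:30–13:00.
Hiro ∩ Farrukh ∩ Sven ∩ Jamal: 09:20–09:30, 12:00–13:00.
Windows ≥ 40 min: 12:00–13:00.
That's 1 window.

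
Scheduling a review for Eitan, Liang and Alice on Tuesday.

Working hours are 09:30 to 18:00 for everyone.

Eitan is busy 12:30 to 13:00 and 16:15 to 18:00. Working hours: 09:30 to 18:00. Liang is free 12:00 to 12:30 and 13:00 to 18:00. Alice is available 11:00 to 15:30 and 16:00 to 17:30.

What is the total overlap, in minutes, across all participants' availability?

195 minutes

Eitan free within 09:30–18:00: 09:30–12:30, 13:00–16:15.
Eitan ∩ Liang: 12:00–12:30, 13:00–16:15.
Eitan ∩ Liang ∩ Alice: 12:00–12:30, 13:00–15:30, 16:00–16:15.
Total common minutes: 30 + 150 + 15 = 195.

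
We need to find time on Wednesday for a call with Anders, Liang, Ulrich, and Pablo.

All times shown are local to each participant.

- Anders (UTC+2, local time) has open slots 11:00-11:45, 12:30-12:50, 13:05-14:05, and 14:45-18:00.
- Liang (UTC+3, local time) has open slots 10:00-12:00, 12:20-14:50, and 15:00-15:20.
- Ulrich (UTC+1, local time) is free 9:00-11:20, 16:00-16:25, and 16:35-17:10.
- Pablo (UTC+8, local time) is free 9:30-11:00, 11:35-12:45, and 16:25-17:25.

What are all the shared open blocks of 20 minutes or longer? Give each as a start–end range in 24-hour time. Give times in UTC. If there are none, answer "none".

none

Anders → UTC: 09:00–09:45, 10:30–10:50, 11:05–12:05, 12:45–16:00.
Liang → UTC: 07:00–09:00, 09:20–11:50, 12:00–12:20.
Ulrich → UTC: 08:00–10:20, 15:00–15:25, 15:35–16:10.
Pablo → UTC: 01:30–03:00, 03:35–04:45, 08:25–09:25.
Anders ∩ Liang: 09:20–09:45, 10:30–10:50, 11:05–11:50, 12:00–12:05.
Anders ∩ Liang ∩ Ulrich: 09:20–09:45.
Anders ∩ Liang ∩ Ulrich ∩ Pablo: 09:20–09:25.
Windows ≥ 20 min: (none).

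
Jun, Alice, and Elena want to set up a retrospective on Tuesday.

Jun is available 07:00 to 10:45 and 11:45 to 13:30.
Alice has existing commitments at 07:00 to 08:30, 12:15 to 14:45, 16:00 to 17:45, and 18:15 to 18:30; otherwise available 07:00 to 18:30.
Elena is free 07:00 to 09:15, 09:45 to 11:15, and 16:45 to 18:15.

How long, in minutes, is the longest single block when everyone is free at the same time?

60 minutes

Alice free within 07:00–18:30: 08:30–12:15, 14:45–16:00, 17:45–18:15.
Jun ∩ Alice: 08:30–10:45, 11:45–12:15.
Jun ∩ Alice ∩ Elena: 08:30–09:15, 09:45–10:45.
Common window lengths: 45, 60 min; longest is 60.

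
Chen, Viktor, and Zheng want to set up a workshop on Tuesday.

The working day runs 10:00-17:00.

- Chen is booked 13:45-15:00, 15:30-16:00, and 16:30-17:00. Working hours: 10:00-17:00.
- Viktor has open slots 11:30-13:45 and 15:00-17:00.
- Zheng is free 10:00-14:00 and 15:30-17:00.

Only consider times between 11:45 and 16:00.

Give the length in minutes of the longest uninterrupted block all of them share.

120 minutes

Chen free within 10:00–17:00: 10:00–13:45, 15:00–15:30, 16:00–16:30.
Chen ∩ Viktor: 11:30–13:45, 15:00–15:30, 16:00–16:30.
Chen ∩ Viktor ∩ Zheng: 11:30–13:45, 16:00–16:30.
Restricted to 11:45–16:00: 11:45–13:45.
Single common window of 120 minutes.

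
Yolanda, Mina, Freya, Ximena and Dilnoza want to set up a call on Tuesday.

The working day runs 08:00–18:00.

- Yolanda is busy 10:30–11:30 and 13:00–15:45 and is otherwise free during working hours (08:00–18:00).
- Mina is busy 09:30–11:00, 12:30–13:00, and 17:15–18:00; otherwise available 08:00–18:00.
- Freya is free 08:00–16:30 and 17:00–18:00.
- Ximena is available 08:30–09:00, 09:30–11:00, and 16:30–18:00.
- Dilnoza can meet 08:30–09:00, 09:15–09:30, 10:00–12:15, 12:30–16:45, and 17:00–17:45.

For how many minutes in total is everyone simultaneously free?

45 minutes

Yolanda free within 08:00–18:00: 08:00–10:30, 11:30–13:00, 15:45–18:00.
Mina free within 08:00–18:00: 08:00–09:30, 11:00–12:30, 13:00–17:15.
Yolanda ∩ Mina: 08:00–09:30, 11:30–12:30, 15:45–17:15.
Yolanda ∩ Mina ∩ Freya: 08:00–09:30, 11:30–12:30, 15:45–16:30, 17:00–17:15.
Yolanda ∩ Mina ∩ Freya ∩ Ximena: 08:30–09:00, 17:00–17:15.
Yolanda ∩ Mina ∩ Freya ∩ Ximena ∩ Dilnoza: 08:30–09:00, 17:00–17:15.
Total common minutes: 30 + 15 = 45.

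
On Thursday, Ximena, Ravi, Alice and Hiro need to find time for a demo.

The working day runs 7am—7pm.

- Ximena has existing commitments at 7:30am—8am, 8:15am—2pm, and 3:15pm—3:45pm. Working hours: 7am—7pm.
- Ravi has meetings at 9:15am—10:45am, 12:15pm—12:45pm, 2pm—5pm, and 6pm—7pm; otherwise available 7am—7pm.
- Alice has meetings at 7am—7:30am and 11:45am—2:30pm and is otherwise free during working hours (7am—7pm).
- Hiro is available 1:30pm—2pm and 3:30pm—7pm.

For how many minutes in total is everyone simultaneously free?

Ximena free within 07:00–19:00: 07:00–07:30, 08:00–08:15, 14:00–15:15, 15:45–19:00.
Ravi free within 07:00–19:00: 07:00–09:15, 10:45–12:15, 12:45–14:00, 17:00–18:00.
Alice free within 07:00–19:00: 07:30–11:45, 14:30–19:00.
Ximena ∩ Ravi: 07:00–07:30, 08:00–08:15, 17:00–18:00.
Ximena ∩ Ravi ∩ Alice: 08:00–08:15, 17:00–18:00.
Ximena ∩ Ravi ∩ Alice ∩ Hiro: 17:00–18:00.
Total common minutes: 60.

60 minutes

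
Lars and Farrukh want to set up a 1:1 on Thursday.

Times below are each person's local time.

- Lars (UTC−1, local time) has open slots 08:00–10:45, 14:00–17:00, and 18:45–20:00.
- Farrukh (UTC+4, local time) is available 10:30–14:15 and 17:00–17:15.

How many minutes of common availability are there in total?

Lars → UTC: 09:00–11:45, 15:00–18:00, 19:45–21:00.
Farrukh → UTC: 06:30–10:15, 13:00–13:15.
Lars ∩ Farrukh: 09:00–10:15.
Total common minutes: 75.

75 minutes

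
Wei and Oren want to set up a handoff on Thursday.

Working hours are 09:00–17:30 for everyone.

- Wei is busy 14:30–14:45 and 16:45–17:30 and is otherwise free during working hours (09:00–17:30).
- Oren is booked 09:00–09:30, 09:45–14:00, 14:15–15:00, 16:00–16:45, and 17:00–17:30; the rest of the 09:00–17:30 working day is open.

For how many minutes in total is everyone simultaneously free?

Wei free within 09:00–17:30: 09:00–14:30, 14:45–16:45.
Oren free within 09:00–17:30: 09:30–09:45, 14:00–14:15, 15:00–16:00, 16:45–17:00.
Wei ∩ Oren: 09:30–09:45, 14:00–14:15, 15:00–16:00.
Total common minutes: 15 + 15 + 60 = 90.

90 minutes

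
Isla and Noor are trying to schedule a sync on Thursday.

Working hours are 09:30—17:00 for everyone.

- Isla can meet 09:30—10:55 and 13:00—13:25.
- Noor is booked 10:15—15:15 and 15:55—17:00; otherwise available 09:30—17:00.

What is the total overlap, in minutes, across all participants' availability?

45 minutes

Noor free within 09:30–17:00: 09:30–10:15, 15:15–15:55.
Isla ∩ Noor: 09:30–10:15.
Total common minutes: 45.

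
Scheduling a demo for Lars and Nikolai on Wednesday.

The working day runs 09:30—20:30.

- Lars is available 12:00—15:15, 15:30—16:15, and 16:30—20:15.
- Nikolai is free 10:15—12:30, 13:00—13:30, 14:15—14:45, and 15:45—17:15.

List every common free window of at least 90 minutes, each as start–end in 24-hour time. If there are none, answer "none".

none

Lars ∩ Nikolai: 12:00–12:30, 13:00–13:30, 14:15–14:45, 15:45–16:15, 16:30–17:15.
Windows ≥ 90 min: (none).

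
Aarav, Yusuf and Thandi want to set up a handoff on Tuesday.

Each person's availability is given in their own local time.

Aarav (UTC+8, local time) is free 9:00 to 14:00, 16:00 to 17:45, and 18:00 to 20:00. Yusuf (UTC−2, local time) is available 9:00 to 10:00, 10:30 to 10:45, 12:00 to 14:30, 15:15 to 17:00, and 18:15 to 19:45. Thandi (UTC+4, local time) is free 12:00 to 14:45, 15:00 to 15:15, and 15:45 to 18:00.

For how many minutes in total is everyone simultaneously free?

Aarav → UTC: 01:00–06:00, 08:00–09:45, 10:00–12:00.
Yusuf → UTC: 11:00–12:00, 12:30–12:45, 14:00–16:30, 17:15–19:00, 20:15–21:45.
Thandi → UTC: 08:00–10:45, 11:00–11:15, 11:45–14:00.
Aarav ∩ Yusuf: 11:00–12:00.
Aarav ∩ Yusuf ∩ Thandi: 11:00–11:15, 11:45–12:00.
Total common minutes: 15 + 15 = 30.

30 minutes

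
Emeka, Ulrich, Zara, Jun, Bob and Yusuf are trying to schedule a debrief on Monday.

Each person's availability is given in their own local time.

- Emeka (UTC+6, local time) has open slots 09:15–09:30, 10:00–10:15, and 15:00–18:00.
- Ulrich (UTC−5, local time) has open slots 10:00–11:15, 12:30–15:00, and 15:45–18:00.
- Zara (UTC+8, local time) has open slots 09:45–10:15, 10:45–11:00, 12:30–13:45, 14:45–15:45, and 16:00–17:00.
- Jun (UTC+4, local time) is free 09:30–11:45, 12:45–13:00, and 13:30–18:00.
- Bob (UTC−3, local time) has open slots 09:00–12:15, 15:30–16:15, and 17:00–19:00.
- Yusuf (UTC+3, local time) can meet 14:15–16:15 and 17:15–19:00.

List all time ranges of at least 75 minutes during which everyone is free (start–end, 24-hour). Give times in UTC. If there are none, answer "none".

none

Emeka → UTC: 03:15–03:30, 04:00–04:15, 09:00–12:00.
Ulrich → UTC: 15:00–16:15, 17:30–20:00, 20:45–23:00.
Zara → UTC: 01:45–02:15, 02:45–03:00, 04:30–05:45, 06:45–07:45, 08:00–09:00.
Jun → UTC: 05:30–07:45, 08:45–09:00, 09:30–14:00.
Bob → UTC: 12:00–15:15, 18:30–19:15, 20:00–22:00.
Yusuf → UTC: 11:15–13:15, 14:15–16:00.
Emeka ∩ Ulrich: (none).
Emeka ∩ Ulrich ∩ Zara: (none).
Emeka ∩ Ulrich ∩ Zara ∩ Jun: (none).
Emeka ∩ Ulrich ∩ Zara ∩ Jun ∩ Bob: (none).
Emeka ∩ Ulrich ∩ Zara ∩ Jun ∩ Bob ∩ Yusuf: (none).
Windows ≥ 75 min: (none).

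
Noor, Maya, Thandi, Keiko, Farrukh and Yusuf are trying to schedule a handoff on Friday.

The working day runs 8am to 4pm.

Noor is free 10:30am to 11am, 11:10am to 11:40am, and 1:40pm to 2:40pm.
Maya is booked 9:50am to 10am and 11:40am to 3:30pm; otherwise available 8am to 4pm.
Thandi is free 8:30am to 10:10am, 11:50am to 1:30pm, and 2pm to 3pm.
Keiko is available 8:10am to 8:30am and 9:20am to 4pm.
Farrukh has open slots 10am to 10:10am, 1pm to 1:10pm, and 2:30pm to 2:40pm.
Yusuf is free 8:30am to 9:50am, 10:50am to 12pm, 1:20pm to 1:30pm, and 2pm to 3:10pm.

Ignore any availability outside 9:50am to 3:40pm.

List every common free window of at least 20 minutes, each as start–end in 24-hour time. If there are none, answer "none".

Maya free within 08:00–16:00: 08:00–09:50, 10:00–11:40, 15:30–16:00.
Noor ∩ Maya: 10:30–11:00, 11:10–11:40.
Noor ∩ Maya ∩ Thandi: (none).
Noor ∩ Maya ∩ Thandi ∩ Keiko: (none).
Noor ∩ Maya ∩ Thandi ∩ Keiko ∩ Farrukh: (none).
Noor ∩ Maya ∩ Thandi ∩ Keiko ∩ Farrukh ∩ Yusuf: (none).
Restricted to 09:50–15:40: (none).
Windows ≥ 20 min: (none).

none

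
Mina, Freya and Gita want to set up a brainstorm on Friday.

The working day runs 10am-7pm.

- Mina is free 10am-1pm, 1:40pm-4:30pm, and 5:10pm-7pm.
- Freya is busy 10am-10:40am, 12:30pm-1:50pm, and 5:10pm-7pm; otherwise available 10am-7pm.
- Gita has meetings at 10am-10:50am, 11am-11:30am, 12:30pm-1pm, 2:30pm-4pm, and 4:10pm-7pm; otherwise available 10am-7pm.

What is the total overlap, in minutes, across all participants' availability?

120 minutes

Freya free within 10:00–19:00: 10:40–12:30, 13:50–17:10.
Gita free within 10:00–19:00: 10:50–11:00, 11:30–12:30, 13:00–14:30, 16:00–16:10.
Mina ∩ Freya: 10:40–12:30, 13:50–16:30.
Mina ∩ Freya ∩ Gita: 10:50–11:00, 11:30–12:30, 13:50–14:30, 16:00–16:10.
Total common minutes: 10 + 60 + 40 + 10 = 120.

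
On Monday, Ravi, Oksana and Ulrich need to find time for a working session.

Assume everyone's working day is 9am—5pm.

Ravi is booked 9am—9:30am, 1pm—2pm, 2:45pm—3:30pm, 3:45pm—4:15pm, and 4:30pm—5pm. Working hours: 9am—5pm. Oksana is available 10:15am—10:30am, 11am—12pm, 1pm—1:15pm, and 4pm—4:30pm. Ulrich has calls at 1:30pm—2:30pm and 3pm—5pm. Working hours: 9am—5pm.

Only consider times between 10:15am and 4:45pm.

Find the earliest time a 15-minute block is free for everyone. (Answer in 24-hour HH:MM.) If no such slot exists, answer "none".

10:15

Ravi free within 09:00–17:00: 09:30–13:00, 14:00–14:45, 15:30–15:45, 16:15–16:30.
Ulrich free within 09:00–17:00: 09:00–13:30, 14:30–15:00.
Ravi ∩ Oksana: 10:15–10:30, 11:00–12:00, 16:15–16:30.
Ravi ∩ Oksana ∩ Ulrich: 10:15–10:30, 11:00–12:00.
Restricted to 10:15–16:45: 10:15–10:30, 11:00–12:00.
Windows ≥ 15 min: 10:15–10:30, 11:00–12:00.
Earliest such window starts at 10:15.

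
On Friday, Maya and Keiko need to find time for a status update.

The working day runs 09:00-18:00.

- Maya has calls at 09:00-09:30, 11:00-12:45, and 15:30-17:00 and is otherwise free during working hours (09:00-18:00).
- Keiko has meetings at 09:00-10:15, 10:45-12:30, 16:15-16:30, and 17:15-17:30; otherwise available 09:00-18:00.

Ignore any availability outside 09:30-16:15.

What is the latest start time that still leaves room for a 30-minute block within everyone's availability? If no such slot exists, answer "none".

Maya free within 09:00–18:00: 09:30–11:00, 12:45–15:30, 17:00–18:00.
Keiko free within 09:00–18:00: 10:15–10:45, 12:30–16:15, 16:30–17:15, 17:30–18:00.
Maya ∩ Keiko: 10:15–10:45, 12:45–15:30, 17:00–17:15, 17:30–18:00.
Restricted to 09:30–16:15: 10:15–10:45, 12:45–15:30.
Windows ≥ 30 min: 10:15–10:45, 12:45–15:30.
Latest start in the last window 12:45–15:30 is 15:30 − 30 min = 15:00.

15:00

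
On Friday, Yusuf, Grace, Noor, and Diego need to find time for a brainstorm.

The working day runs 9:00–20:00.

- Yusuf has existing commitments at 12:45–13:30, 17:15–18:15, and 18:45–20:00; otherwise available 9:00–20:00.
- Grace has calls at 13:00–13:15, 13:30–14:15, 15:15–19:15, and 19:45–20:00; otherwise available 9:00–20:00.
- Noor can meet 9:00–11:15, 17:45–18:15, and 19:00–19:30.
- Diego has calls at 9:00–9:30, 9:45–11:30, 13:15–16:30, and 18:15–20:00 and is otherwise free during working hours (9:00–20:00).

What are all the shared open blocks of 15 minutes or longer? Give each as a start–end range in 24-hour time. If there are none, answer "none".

Yusuf free within 09:00–20:00: 09:00–12:45, 13:30–17:15, 18:15–18:45.
Grace free within 09:00–20:00: 09:00–13:00, 13:15–13:30, 14:15–15:15, 19:15–19:45.
Diego free within 09:00–20:00: 09:30–09:45, 11:30–13:15, 16:30–18:15.
Yusuf ∩ Grace: 09:00–12:45, 14:15–15:15.
Yusuf ∩ Grace ∩ Noor: 09:00–11:15.
Yusuf ∩ Grace ∩ Noor ∩ Diego: 09:30–09:45.
Windows ≥ 15 min: 09:30–09:45.

09:30–09:45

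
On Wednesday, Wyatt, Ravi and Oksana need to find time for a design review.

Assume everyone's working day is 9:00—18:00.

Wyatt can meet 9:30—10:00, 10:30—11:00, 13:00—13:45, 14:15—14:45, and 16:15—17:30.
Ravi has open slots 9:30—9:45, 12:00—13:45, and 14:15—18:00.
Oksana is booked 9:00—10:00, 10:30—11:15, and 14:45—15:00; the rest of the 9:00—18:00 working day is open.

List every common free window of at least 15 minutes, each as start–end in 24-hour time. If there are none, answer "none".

13:00–13:45, 14:15–14:45, 16:15–17:30

Oksana free within 09:00–18:00: 10:00–10:30, 11:15–14:45, 15:00–18:00.
Wyatt ∩ Ravi: 09:30–09:45, 13:00–13:45, 14:15–14:45, 16:15–17:30.
Wyatt ∩ Ravi ∩ Oksana: 13:00–13:45, 14:15–14:45, 16:15–17:30.
Windows ≥ 15 min: 13:00–13:45, 14:15–14:45, 16:15–17:30.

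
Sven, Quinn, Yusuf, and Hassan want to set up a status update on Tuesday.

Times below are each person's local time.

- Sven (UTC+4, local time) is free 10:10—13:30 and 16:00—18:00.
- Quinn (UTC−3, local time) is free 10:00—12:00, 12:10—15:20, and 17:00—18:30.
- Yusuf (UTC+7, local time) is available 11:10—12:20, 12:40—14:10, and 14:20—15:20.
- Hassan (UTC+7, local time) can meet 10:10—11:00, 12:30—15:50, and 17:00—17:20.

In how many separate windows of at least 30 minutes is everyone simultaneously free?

Sven → UTC: 06:10–09:30, 12:00–14:00.
Quinn → UTC: 13:00–15:00, 15:10–18:20, 20:00–21:30.
Yusuf → UTC: 04:10–05:20, 05:40–07:10, 07:20–08:20.
Hassan → UTC: 03:10–04:00, 05:30–08:50, 10:00–10:20.
Sven ∩ Quinn: 13:00–14:00.
Sven ∩ Quinn ∩ Yusuf: (none).
Sven ∩ Quinn ∩ Yusuf ∩ Hassan: (none).
Windows ≥ 30 min: (none).
That's 0 windows.

0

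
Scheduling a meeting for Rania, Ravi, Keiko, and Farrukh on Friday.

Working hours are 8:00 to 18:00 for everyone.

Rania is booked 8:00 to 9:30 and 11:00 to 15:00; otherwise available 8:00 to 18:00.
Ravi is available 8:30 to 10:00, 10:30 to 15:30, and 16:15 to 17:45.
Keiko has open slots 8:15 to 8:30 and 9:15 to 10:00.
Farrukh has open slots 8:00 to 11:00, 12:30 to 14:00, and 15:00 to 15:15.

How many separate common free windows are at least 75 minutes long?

Rania free within 08:00–18:00: 09:30–11:00, 15:00–18:00.
Rania ∩ Ravi: 09:30–10:00, 10:30–11:00, 15:00–15:30, 16:15–17:45.
Rania ∩ Ravi ∩ Keiko: 09:30–10:00.
Rania ∩ Ravi ∩ Keiko ∩ Farrukh: 09:30–10:00.
Windows ≥ 75 min: (none).
That's 0 windows.

0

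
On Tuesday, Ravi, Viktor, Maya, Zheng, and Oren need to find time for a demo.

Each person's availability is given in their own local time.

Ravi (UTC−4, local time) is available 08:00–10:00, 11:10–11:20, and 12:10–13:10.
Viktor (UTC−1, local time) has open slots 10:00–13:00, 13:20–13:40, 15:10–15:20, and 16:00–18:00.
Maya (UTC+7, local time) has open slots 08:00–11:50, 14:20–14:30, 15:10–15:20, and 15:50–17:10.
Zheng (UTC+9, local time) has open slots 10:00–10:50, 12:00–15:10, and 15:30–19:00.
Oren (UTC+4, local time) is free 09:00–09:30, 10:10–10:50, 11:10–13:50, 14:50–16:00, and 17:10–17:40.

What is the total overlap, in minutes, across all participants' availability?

0 minutes

Ravi → UTC: 12:00–14:00, 15:10–15:20, 16:10–17:10.
Viktor → UTC: 11:00–14:00, 14:20–14:40, 16:10–16:20, 17:00–19:00.
Maya → UTC: 01:00–04:50, 07:20–07:30, 08:10–08:20, 08:50–10:10.
Zheng → UTC: 01:00–01:50, 03:00–06:10, 06:30–10:00.
Oren → UTC: 05:00–05:30, 06:10–06:50, 07:10–09:50, 10:50–12:00, 13:10–13:40.
Ravi ∩ Viktor: 12:00–14:00, 16:10–16:20, 17:00–17:10.
Ravi ∩ Viktor ∩ Maya: (none).
Ravi ∩ Viktor ∩ Maya ∩ Zheng: (none).
Ravi ∩ Viktor ∩ Maya ∩ Zheng ∩ Oren: (none).
Total common minutes: 0.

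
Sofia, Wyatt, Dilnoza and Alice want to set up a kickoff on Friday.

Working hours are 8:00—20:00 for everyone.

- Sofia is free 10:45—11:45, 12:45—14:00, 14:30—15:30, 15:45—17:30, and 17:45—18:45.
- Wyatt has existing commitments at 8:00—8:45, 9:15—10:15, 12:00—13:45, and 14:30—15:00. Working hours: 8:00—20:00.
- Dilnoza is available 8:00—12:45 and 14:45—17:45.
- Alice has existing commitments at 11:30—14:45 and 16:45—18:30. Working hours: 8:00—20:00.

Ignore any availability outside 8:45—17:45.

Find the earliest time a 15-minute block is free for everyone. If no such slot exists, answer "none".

Wyatt free within 08:00–20:00: 08:45–09:15, 10:15–12:00, 13:45–14:30, 15:00–20:00.
Alice free within 08:00–20:00: 08:00–11:30, 14:45–16:45, 18:30–20:00.
Sofia ∩ Wyatt: 10:45–11:45, 13:45–14:00, 15:00–15:30, 15:45–17:30, 17:45–18:45.
Sofia ∩ Wyatt ∩ Dilnoza: 10:45–11:45, 15:00–15:30, 15:45–17:30.
Sofia ∩ Wyatt ∩ Dilnoza ∩ Alice: 10:45–11:30, 15:00–15:30, 15:45–16:45.
Restricted to 08:45–17:45: 10:45–11:30, 15:00–15:30, 15:45–16:45.
Windows ≥ 15 min: 10:45–11:30, 15:00–15:30, 15:45–16:45.
Earliest such window starts at 10:45.

10:45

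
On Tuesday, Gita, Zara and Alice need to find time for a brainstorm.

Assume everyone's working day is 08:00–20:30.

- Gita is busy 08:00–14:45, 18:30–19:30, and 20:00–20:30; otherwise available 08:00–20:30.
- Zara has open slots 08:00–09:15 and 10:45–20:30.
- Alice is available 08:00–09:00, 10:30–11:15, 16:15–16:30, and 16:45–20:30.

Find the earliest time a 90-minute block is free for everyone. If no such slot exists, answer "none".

16:45

Gita free within 08:00–20:30: 14:45–18:30, 19:30–20:00.
Gita ∩ Zara: 14:45–18:30, 19:30–20:00.
Gita ∩ Zara ∩ Alice: 16:15–16:30, 16:45–18:30, 19:30–20:00.
Windows ≥ 90 min: 16:45–18:30.
Earliest such window starts at 16:45.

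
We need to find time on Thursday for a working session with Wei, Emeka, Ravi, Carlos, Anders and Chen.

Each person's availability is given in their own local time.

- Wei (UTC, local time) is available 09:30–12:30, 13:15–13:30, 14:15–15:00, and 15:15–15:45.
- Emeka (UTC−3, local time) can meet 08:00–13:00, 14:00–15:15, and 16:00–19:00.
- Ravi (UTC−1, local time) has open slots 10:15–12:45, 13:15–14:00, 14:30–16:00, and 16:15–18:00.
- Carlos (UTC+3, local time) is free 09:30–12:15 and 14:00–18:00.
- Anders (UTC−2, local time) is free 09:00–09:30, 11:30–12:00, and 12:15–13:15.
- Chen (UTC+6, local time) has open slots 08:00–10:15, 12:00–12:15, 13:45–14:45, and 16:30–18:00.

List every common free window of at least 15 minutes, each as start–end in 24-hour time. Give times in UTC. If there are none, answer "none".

11:15–11:30

Wei → UTC: 09:30–12:30, 13:15–13:30, 14:15–15:00, 15:15–15:45.
Emeka → UTC: 11:00–16:00, 17:00–18:15, 19:00–22:00.
Ravi → UTC: 11:15–13:45, 14:15–15:00, 15:30–17:00, 17:15–19:00.
Carlos → UTC: 06:30–09:15, 11:00–15:00.
Anders → UTC: 11:00–11:30, 13:30–14:00, 14:15–15:15.
Chen → UTC: 02:00–04:15, 06:00–06:15, 07:45–08:45, 10:30–12:00.
Wei ∩ Emeka: 11:00–12:30, 13:15–13:30, 14:15–15:00, 15:15–15:45.
Wei ∩ Emeka ∩ Ravi: 11:15–12:30, 13:15–13:30, 14:15–15:00, 15:30–15:45.
Wei ∩ Emeka ∩ Ravi ∩ Carlos: 11:15–12:30, 13:15–13:30, 14:15–15:00.
Wei ∩ Emeka ∩ Ravi ∩ Carlos ∩ Anders: 11:15–11:30, 14:15–15:00.
Wei ∩ Emeka ∩ Ravi ∩ Carlos ∩ Anders ∩ Chen: 11:15–11:30.
Windows ≥ 15 min: 11:15–11:30.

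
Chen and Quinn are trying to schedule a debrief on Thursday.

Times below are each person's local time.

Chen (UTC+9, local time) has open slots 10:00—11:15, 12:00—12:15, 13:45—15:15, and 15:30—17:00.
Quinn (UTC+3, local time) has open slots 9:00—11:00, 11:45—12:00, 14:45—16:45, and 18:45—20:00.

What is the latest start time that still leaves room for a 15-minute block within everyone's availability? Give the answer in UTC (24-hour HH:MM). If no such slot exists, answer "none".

07:45

Chen → UTC: 01:00–02:15, 03:00–03:15, 04:45–06:15, 06:30–08:00.
Quinn → UTC: 06:00–08:00, 08:45–09:00, 11:45–13:45, 15:45–17:00.
Chen ∩ Quinn: 06:00–06:15, 06:30–08:00.
Windows ≥ 15 min: 06:00–06:15, 06:30–08:00.
Latest start in the last window 06:30–08:00 is 08:00 − 15 min = 07:45.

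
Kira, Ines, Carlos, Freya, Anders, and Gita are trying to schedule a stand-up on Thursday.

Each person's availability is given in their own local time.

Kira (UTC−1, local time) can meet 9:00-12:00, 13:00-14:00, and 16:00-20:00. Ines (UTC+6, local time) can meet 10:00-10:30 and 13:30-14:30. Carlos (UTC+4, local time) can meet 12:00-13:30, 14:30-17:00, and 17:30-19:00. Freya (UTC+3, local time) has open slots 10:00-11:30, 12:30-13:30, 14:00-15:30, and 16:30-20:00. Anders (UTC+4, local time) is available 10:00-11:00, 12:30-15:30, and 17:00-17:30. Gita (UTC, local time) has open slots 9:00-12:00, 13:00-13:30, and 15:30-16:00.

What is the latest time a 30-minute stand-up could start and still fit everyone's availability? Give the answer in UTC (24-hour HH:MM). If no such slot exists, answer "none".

Kira → UTC: 10:00–13:00, 14:00–15:00, 17:00–21:00.
Ines → UTC: 04:00–04:30, 07:30–08:30.
Carlos → UTC: 08:00–09:30, 10:30–13:00, 13:30–15:00.
Freya → UTC: 07:00–08:30, 09:30–10:30, 11:00–12:30, 13:30–17:00.
Anders → UTC: 06:00–07:00, 08:30–11:30, 13:00–13:30.
Gita → UTC: 09:00–12:00, 13:00–13:30, 15:30–16:00.
Kira ∩ Ines: (none).
Kira ∩ Ines ∩ Carlos: (none).
Kira ∩ Ines ∩ Carlos ∩ Freya: (none).
Kira ∩ Ines ∩ Carlos ∩ Freya ∩ Anders: (none).
Kira ∩ Ines ∩ Carlos ∩ Freya ∩ Anders ∩ Gita: (none).
Windows ≥ 30 min: (none).

none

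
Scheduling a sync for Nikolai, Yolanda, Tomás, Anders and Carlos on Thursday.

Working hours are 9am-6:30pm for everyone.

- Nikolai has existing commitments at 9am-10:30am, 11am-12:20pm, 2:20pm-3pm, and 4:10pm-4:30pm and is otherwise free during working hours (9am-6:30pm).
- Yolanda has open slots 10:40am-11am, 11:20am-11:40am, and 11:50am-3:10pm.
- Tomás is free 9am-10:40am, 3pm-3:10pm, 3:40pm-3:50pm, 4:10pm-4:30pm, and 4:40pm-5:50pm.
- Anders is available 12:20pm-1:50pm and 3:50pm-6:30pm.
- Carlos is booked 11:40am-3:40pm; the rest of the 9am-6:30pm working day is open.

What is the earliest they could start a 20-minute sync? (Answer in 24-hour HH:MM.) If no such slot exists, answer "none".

none

Nikolai free within 09:00–18:30: 10:30–11:00, 12:20–14:20, 15:00–16:10, 16:30–18:30.
Carlos free within 09:00–18:30: 09:00–11:40, 15:40–18:30.
Nikolai ∩ Yolanda: 10:40–11:00, 12:20–14:20, 15:00–15:10.
Nikolai ∩ Yolanda ∩ Tomás: 15:00–15:10.
Nikolai ∩ Yolanda ∩ Tomás ∩ Anders: (none).
Nikolai ∩ Yolanda ∩ Tomás ∩ Anders ∩ Carlos: (none).
Windows ≥ 20 min: (none).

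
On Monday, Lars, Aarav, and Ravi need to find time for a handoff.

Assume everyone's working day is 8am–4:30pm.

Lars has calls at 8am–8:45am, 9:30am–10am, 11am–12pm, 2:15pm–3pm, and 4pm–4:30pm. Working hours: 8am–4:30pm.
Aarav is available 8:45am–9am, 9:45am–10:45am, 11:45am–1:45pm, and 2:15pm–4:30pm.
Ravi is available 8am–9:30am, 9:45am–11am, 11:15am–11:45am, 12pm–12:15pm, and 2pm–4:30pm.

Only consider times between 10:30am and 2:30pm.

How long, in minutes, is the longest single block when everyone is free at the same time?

Lars free within 08:00–16:30: 08:45–09:30, 10:00–11:00, 12:00–14:15, 15:00–16:00.
Lars ∩ Aarav: 08:45–09:00, 10:00–10:45, 12:00–13:45, 15:00–16:00.
Lars ∩ Aarav ∩ Ravi: 08:45–09:00, 10:00–10:45, 12:00–12:15, 15:00–16:00.
Restricted to 10:30–14:30: 10:30–10:45, 12:00–12:15.
Common window lengths: 15, 15 min; longest is 15.

15 minutes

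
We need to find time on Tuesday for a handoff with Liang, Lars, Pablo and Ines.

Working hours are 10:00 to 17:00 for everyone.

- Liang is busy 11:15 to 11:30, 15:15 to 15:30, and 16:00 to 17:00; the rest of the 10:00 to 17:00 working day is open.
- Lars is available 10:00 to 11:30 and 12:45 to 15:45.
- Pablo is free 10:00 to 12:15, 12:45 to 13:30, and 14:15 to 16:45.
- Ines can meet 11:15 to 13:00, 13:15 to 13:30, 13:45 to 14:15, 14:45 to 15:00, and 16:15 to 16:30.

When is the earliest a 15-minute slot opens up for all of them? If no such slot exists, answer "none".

12:45

Liang free within 10:00–17:00: 10:00–11:15, 11:30–15:15, 15:30–16:00.
Liang ∩ Lars: 10:00–11:15, 12:45–15:15, 15:30–15:45.
Liang ∩ Lars ∩ Pablo: 10:00–11:15, 12:45–13:30, 14:15–15:15, 15:30–15:45.
Liang ∩ Lars ∩ Pablo ∩ Ines: 12:45–13:00, 13:15–13:30, 14:45–15:00.
Windows ≥ 15 min: 12:45–13:00, 13:15–13:30, 14:45–15:00.
Earliest such window starts at 12:45.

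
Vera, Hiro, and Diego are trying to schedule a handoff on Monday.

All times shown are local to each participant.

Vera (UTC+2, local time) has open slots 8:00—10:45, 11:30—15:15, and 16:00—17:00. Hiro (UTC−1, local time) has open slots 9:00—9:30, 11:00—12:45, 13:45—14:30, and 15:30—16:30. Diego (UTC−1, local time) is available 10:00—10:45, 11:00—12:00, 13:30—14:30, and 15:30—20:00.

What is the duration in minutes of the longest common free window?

60 minutes

Vera → UTC: 06:00–08:45, 09:30–13:15, 14:00–15:00.
Hiro → UTC: 10:00–10:30, 12:00–13:45, 14:45–15:30, 16:30–17:30.
Diego → UTC: 11:00–11:45, 12:00–13:00, 14:30–15:30, 16:30–21:00.
Vera ∩ Hiro: 10:00–10:30, 12:00–13:15, 14:45–15:00.
Vera ∩ Hiro ∩ Diego: 12:00–13:00, 14:45–15:00.
Common window lengths: 60, 15 min; longest is 60.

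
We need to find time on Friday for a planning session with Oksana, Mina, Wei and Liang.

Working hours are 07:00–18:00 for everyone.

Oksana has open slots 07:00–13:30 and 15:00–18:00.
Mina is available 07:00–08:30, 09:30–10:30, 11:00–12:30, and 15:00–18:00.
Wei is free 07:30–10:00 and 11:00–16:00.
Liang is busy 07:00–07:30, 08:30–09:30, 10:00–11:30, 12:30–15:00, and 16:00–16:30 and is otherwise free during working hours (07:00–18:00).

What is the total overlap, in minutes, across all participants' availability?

Liang free within 07:00–18:00: 07:30–08:30, 09:30–10:00, 11:30–12:30, 15:00–16:00, 16:30–18:00.
Oksana ∩ Mina: 07:00–08:30, 09:30–10:30, 11:00–12:30, 15:00–18:00.
Oksana ∩ Mina ∩ Wei: 07:30–08:30, 09:30–10:00, 11:00–12:30, 15:00–16:00.
Oksana ∩ Mina ∩ Wei ∩ Liang: 07:30–08:30, 09:30–10:00, 11:30–12:30, 15:00–16:00.
Total common minutes: 60 + 30 + 60 + 60 = 210.

210 minutes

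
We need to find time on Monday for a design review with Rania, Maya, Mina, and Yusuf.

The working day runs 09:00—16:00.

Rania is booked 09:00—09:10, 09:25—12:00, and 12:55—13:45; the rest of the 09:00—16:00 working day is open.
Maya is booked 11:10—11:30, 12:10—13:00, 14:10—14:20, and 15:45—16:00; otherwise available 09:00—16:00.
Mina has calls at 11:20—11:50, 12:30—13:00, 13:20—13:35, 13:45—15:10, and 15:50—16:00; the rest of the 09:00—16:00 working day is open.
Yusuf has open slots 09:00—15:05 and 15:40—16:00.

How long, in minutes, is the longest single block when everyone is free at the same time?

Rania free within 09:00–16:00: 09:10–09:25, 12:00–12:55, 13:45–16:00.
Maya free within 09:00–16:00: 09:00–11:10, 11:30–12:10, 13:00–14:10, 14:20–15:45.
Mina free within 09:00–16:00: 09:00–11:20, 11:50–12:30, 13:00–13:20, 13:35–13:45, 15:10–15:50.
Rania ∩ Maya: 09:10–09:25, 12:00–12:10, 13:45–14:10, 14:20–15:45.
Rania ∩ Maya ∩ Mina: 09:10–09:25, 12:00–12:10, 15:10–15:45.
Rania ∩ Maya ∩ Mina ∩ Yusuf: 09:10–09:25, 12:00–12:10, 15:40–15:45.
Common window lengths: 15, 10, 5 min; longest is 15.

15 minutes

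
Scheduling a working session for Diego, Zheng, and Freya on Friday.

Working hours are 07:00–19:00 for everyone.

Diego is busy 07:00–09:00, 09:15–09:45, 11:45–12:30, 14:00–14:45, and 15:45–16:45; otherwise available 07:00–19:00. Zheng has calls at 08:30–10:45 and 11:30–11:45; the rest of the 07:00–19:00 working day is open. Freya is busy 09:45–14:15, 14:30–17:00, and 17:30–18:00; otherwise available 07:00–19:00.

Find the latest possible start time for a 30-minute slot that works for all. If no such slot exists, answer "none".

18:30

Diego free within 07:00–19:00: 09:00–09:15, 09:45–11:45, 12:30–14:00, 14:45–15:45, 16:45–19:00.
Zheng free within 07:00–19:00: 07:00–08:30, 10:45–11:30, 11:45–19:00.
Freya free within 07:00–19:00: 07:00–09:45, 14:15–14:30, 17:00–17:30, 18:00–19:00.
Diego ∩ Zheng: 10:45–11:30, 12:30–14:00, 14:45–15:45, 16:45–19:00.
Diego ∩ Zheng ∩ Freya: 17:00–17:30, 18:00–19:00.
Windows ≥ 30 min: 17:00–17:30, 18:00–19:00.
Latest start in the last window 18:00–19:00 is 19:00 − 30 min = 18:30.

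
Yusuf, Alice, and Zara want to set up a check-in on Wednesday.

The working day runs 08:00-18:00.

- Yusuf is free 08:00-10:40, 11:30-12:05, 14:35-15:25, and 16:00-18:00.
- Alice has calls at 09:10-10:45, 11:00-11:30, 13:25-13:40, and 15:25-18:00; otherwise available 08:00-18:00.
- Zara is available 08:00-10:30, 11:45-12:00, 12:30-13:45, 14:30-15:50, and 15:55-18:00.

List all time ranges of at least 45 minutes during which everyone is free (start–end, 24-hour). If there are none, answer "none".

08:00–09:10, 14:35–15:25

Alice free within 08:00–18:00: 08:00–09:10, 10:45–11:00, 11:30–13:25, 13:40–15:25.
Yusuf ∩ Alice: 08:00–09:10, 11:30–12:05, 14:35–15:25.
Yusuf ∩ Alice ∩ Zara: 08:00–09:10, 11:45–12:00, 14:35–15:25.
Windows ≥ 45 min: 08:00–09:10, 14:35–15:25.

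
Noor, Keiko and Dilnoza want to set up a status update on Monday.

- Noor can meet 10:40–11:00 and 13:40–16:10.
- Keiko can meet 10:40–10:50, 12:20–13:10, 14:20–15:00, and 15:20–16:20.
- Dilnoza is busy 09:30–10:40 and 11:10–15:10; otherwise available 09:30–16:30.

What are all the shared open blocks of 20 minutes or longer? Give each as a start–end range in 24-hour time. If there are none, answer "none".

Dilnoza free within 09:30–16:30: 10:40–11:10, 15:10–16:30.
Noor ∩ Keiko: 10:40–10:50, 14:20–15:00, 15:20–16:10.
Noor ∩ Keiko ∩ Dilnoza: 10:40–10:50, 15:20–16:10.
Windows ≥ 20 min: 15:20–16:10.

15:20–16:10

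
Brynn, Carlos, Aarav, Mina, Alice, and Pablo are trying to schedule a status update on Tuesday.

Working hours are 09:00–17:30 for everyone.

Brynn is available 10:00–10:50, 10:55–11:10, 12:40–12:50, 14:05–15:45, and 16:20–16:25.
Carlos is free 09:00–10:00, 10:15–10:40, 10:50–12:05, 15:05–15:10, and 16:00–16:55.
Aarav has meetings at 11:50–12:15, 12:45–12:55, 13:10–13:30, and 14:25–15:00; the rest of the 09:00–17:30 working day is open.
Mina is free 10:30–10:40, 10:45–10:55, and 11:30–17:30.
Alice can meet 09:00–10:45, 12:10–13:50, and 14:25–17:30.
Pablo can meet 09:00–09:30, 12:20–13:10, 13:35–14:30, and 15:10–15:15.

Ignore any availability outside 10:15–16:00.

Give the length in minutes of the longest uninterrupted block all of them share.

Aarav free within 09:00–17:30: 09:00–11:50, 12:15–12:45, 12:55–13:10, 13:30–14:25, 15:00–17:30.
Brynn ∩ Carlos: 10:15–10:40, 10:55–11:10, 15:05–15:10, 16:20–16:25.
Brynn ∩ Carlos ∩ Aarav: 10:15–10:40, 10:55–11:10, 15:05–15:10, 16:20–16:25.
Brynn ∩ Carlos ∩ Aarav ∩ Mina: 10:30–10:40, 15:05–15:10, 16:20–16:25.
Brynn ∩ Carlos ∩ Aarav ∩ Mina ∩ Alice: 10:30–10:40, 15:05–15:10, 16:20–16:25.
Brynn ∩ Carlos ∩ Aarav ∩ Mina ∩ Alice ∩ Pablo: (none).
Restricted to 10:15–16:00: (none).
No common window.

0 minutes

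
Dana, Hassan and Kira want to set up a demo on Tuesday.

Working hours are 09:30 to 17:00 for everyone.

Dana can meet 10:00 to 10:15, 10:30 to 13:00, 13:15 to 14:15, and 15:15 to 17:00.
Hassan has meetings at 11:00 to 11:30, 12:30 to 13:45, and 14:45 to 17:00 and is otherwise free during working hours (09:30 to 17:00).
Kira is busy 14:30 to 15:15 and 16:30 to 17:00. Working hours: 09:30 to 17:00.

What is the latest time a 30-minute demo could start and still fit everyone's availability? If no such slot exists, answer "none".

Hassan free within 09:30–17:00: 09:30–11:00, 11:30–12:30, 13:45–14:45.
Kira free within 09:30–17:00: 09:30–14:30, 15:15–16:30.
Dana ∩ Hassan: 10:00–10:15, 10:30–11:00, 11:30–12:30, 13:45–14:15.
Dana ∩ Hassan ∩ Kira: 10:00–10:15, 10:30–11:00, 11:30–12:30, 13:45–14:15.
Windows ≥ 30 min: 10:30–11:00, 11:30–12:30, 13:45–14:15.
Latest start in the last window 13:45–14:15 is 14:15 − 30 min = 13:45.

13:45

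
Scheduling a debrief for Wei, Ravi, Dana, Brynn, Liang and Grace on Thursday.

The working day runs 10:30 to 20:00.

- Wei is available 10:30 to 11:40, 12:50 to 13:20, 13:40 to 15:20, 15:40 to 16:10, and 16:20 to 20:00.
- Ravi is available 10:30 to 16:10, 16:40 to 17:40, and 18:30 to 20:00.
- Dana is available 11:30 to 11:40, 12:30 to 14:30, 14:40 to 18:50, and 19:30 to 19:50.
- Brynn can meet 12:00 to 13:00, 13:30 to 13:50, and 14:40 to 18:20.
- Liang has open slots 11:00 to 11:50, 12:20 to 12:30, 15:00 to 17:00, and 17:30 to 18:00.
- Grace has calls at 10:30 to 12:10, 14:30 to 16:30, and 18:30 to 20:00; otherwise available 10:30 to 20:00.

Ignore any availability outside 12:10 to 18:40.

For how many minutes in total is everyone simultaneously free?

Grace free within 10:30–20:00: 12:10–14:30, 16:30–18:30.
Wei ∩ Ravi: 10:30–11:40, 12:50–13:20, 13:40–15:20, 15:40–16:10, 16:40–17:40, 18:30–20:00.
Wei ∩ Ravi ∩ Dana: 11:30–11:40, 12:50–13:20, 13:40–14:30, 14:40–15:20, 15:40–16:10, 16:40–17:40, 18:30–18:50, 19:30–19:50.
Wei ∩ Ravi ∩ Dana ∩ Brynn: 12:50–13:00, 13:40–13:50, 14:40–15:20, 15:40–16:10, 16:40–17:40.
Wei ∩ Ravi ∩ Dana ∩ Brynn ∩ Liang: 15:00–15:20, 15:40–16:10, 16:40–17:00, 17:30–17:40.
Wei ∩ Ravi ∩ Dana ∩ Brynn ∩ Liang ∩ Grace: 16:40–17:00, 17:30–17:40.
Restricted to 12:10–18:40: 16:40–17:00, 17:30–17:40.
Total common minutes: 20 + 10 = 30.

30 minutes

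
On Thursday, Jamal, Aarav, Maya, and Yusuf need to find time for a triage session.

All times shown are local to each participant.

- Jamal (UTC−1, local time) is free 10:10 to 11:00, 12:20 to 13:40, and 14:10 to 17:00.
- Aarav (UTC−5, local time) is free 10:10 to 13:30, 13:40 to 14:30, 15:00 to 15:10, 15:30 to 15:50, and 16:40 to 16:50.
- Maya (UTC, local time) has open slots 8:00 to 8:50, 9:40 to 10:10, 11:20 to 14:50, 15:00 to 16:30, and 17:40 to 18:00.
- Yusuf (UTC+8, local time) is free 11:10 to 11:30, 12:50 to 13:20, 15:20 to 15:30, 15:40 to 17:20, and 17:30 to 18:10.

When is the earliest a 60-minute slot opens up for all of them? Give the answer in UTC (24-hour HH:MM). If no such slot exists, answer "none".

none

Jamal → UTC: 11:10–12:00, 13:20–14:40, 15:10–18:00.
Aarav → UTC: 15:10–18:30, 18:40–19:30, 20:00–20:10, 20:30–20:50, 21:40–21:50.
Maya → UTC: 08:00–08:50, 09:40–10:10, 11:20–14:50, 15:00–16:30, 17:40–18:00.
Yusuf → UTC: 03:10–03:30, 04:50–05:20, 07:20–07:30, 07:40–09:20, 09:30–10:10.
Jamal ∩ Aarav: 15:10–18:00.
Jamal ∩ Aarav ∩ Maya: 15:10–16:30, 17:40–18:00.
Jamal ∩ Aarav ∩ Maya ∩ Yusuf: (none).
Windows ≥ 60 min: (none).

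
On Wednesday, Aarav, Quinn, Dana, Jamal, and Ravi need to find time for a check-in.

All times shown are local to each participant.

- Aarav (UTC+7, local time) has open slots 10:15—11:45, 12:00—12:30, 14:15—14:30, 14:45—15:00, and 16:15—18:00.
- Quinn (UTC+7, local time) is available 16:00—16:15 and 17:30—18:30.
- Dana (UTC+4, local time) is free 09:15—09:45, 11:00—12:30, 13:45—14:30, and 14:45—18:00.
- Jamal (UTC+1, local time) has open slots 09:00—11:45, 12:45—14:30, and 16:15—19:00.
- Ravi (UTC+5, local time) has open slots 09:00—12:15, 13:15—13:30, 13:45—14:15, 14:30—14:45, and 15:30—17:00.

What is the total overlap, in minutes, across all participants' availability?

Aarav → UTC: 03:15–04:45, 05:00–05:30, 07:15–07:30, 07:45–08:00, 09:15–11:00.
Quinn → UTC: 09:00–09:15, 10:30–11:30.
Dana → UTC: 05:15–05:45, 07:00–08:30, 09:45–10:30, 10:45–14:00.
Jamal → UTC: 08:00–10:45, 11:45–13:30, 15:15–18:00.
Ravi → UTC: 04:00–07:15, 08:15–08:30, 08:45–09:15, 09:30–09:45, 10:30–12:00.
Aarav ∩ Quinn: 10:30–11:00.
Aarav ∩ Quinn ∩ Dana: 10:45–11:00.
Aarav ∩ Quinn ∩ Dana ∩ Jamal: (none).
Aarav ∩ Quinn ∩ Dana ∩ Jamal ∩ Ravi: (none).
Total common minutes: 0.

0 minutes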